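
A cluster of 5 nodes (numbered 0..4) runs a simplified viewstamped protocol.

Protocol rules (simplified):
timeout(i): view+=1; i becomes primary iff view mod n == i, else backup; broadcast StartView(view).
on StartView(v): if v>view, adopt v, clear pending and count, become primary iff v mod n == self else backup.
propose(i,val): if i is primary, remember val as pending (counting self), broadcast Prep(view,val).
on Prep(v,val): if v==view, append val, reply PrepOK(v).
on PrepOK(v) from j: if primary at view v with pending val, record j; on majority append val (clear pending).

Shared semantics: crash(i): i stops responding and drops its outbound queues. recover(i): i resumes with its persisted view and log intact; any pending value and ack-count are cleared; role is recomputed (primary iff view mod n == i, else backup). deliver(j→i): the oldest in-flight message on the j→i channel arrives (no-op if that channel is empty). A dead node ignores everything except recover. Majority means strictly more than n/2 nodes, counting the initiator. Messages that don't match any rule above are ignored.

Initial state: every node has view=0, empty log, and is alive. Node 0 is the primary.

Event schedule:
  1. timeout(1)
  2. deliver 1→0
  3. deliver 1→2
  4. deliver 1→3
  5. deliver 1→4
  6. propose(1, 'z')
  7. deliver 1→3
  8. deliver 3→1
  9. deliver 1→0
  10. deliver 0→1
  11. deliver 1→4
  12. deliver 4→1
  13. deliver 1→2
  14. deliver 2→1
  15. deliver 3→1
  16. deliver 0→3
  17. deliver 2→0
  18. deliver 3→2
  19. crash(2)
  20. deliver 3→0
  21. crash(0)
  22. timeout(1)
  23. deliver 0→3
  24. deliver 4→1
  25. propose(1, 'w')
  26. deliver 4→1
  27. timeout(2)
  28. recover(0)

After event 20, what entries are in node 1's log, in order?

step 1 timeout(1): 1={prim,v=1,log=-}
step 2 deliver 1→0: 0={back,v=1,log=-}
step 3 deliver 1→2: 2={back,v=1,log=-}
step 4 deliver 1→3: 3={back,v=1,log=-}
step 5 deliver 1→4: 4={back,v=1,log=-}
step 6 propose(1,'z'): —
step 7 deliver 1→3: 3={back,v=1,log=z}
step 8 deliver 3→1: —
step 9 deliver 1→0: 0={back,v=1,log=z}
step 10 deliver 0→1: 1={prim,v=1,log=z}
step 11 deliver 1→4: 4={back,v=1,log=z}
step 12 deliver 4→1: —
step 13 deliver 1→2: 2={back,v=1,log=z}
step 14 deliver 2→1: —
step 15 deliver 3→1: —
step 16 deliver 0→3: —
step 17 deliver 2→0: —
step 18 deliver 3→2: —
step 19 crash(2): 2={✗back,v=1,log=z}
step 20 deliver 3→0: —

z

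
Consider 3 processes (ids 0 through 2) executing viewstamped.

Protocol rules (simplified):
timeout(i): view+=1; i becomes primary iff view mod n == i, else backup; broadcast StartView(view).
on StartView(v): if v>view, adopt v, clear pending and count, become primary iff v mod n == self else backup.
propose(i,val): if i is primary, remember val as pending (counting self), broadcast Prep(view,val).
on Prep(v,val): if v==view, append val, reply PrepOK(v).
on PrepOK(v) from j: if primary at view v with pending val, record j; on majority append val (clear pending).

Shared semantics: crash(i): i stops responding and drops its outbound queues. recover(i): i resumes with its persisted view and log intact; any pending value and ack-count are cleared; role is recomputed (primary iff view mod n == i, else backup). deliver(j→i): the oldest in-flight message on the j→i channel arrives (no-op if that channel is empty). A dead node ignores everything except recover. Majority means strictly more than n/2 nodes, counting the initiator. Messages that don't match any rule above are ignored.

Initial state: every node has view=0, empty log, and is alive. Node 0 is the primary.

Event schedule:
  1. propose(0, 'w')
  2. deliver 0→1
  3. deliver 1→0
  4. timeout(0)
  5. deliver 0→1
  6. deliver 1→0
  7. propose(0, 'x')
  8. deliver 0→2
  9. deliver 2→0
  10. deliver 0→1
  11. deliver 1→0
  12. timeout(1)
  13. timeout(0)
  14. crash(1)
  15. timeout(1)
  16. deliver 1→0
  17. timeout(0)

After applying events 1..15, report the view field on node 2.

e1 propose(0,'w'): ·
e2 deliver 0→1: 1[back,v=0,w]
e3 deliver 1→0: 0[prim,v=0,w]
e4 timeout(0): 0[back,v=1,w]
e5 deliver 0→1: 1[prim,v=1,w]
e6 deliver 1→0: ·
e7 propose(0,'x'): ·
e8 deliver 0→2: 2[back,v=0,w]
e9 deliver 2→0: ·
e10 deliver 0→1: ·
e11 deliver 1→0: ·
e12 timeout(1): 1[back,v=2,w]
e13 timeout(0): 0[back,v=2,w]
e14 crash(1): 1[✗back,v=2,w]
e15 timeout(1): ·

0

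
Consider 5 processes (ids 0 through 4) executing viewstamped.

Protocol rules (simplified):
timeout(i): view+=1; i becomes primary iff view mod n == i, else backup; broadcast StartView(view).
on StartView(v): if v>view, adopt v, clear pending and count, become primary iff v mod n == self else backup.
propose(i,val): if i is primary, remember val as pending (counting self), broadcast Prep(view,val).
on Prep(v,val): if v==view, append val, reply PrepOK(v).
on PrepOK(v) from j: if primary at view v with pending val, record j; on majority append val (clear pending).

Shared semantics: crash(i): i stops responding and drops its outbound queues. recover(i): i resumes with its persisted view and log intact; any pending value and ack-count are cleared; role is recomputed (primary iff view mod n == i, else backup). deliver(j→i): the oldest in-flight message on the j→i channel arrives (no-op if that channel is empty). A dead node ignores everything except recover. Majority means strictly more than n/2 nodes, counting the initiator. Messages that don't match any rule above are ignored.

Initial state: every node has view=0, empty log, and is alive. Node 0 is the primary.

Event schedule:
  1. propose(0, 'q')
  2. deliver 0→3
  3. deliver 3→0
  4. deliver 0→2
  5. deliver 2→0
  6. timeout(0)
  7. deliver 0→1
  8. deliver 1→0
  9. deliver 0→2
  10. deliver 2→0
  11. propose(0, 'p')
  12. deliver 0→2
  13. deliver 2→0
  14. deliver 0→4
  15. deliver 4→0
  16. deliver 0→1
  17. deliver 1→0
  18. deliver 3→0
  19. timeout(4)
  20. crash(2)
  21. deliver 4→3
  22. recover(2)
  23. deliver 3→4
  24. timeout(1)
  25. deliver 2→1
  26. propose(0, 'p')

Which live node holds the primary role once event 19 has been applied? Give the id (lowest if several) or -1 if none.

1

step 1 propose(0,'q'): —
step 2 deliver 0→3: 3={back,v=0,log=q}
step 3 deliver 3→0: —
step 4 deliver 0→2: 2={back,v=0,log=q}
step 5 deliver 2→0: 0={prim,v=0,log=q}
step 6 timeout(0): 0={back,v=1,log=q}
step 7 deliver 0→1: 1={back,v=0,log=q}
step 8 deliver 1→0: —
step 9 deliver 0→2: 2={back,v=1,log=q}
step 10 deliver 2→0: —
step 11 propose(0,'p'): —
step 12 deliver 0→2: —
step 13 deliver 2→0: —
step 14 deliver 0→4: 4={back,v=0,log=q}
step 15 deliver 4→0: —
step 16 deliver 0→1: 1={prim,v=1,log=q}
step 17 deliver 1→0: —
step 18 deliver 3→0: —
step 19 timeout(4): 4={back,v=1,log=q}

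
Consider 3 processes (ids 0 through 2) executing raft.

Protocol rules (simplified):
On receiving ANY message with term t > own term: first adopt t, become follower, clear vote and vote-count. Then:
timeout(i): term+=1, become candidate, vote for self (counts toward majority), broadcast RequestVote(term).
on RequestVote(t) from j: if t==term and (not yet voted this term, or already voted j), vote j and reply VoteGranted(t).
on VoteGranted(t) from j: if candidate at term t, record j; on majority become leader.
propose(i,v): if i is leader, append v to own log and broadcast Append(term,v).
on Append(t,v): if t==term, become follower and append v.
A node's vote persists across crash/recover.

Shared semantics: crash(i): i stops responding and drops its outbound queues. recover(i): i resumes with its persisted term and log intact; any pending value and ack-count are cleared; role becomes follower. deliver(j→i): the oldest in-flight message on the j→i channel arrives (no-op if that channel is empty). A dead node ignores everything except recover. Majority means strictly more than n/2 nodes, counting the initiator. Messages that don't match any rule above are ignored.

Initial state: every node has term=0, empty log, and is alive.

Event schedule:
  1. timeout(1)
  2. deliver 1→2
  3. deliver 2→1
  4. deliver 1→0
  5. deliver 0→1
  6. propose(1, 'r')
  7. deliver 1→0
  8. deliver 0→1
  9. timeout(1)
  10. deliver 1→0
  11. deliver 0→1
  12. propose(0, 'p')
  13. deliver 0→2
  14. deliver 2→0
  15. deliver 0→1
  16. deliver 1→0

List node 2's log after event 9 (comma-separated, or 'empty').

e1 timeout(1): 1[cand,t=1,-]
e2 deliver 1→2: 2[foll,t=1,-]
e3 deliver 2→1: 1[lead,t=1,-]
e4 deliver 1→0: 0[foll,t=1,-]
e5 deliver 0→1: ·
e6 propose(1,'r'): 1[lead,t=1,r]
e7 deliver 1→0: 0[foll,t=1,r]
e8 deliver 0→1: ·
e9 timeout(1): 1[cand,t=2,r]

empty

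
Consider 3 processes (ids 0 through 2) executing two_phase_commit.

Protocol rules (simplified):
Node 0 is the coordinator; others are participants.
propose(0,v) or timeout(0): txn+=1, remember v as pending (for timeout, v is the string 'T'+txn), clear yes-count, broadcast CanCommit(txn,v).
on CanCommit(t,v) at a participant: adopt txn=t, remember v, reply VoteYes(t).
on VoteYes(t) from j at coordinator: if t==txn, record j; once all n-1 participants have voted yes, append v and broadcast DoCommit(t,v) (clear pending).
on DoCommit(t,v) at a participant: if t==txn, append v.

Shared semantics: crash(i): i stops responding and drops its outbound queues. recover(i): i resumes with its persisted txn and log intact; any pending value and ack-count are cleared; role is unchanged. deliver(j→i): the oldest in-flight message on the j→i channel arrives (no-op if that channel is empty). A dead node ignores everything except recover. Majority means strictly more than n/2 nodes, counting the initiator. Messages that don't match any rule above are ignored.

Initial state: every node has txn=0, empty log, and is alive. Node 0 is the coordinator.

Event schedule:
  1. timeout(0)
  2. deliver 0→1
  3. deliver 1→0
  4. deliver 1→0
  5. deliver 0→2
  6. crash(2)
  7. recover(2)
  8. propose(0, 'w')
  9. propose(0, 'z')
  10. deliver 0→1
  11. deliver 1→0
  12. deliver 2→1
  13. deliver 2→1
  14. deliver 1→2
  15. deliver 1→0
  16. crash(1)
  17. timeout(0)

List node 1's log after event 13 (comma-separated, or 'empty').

empty

1. timeout(0):  <0:coor t1 ->
2. deliver 0→1:  <1:part t1 ->
3. deliver 1→0:  nop
4. deliver 1→0:  nop
5. deliver 0→2:  <2:part t1 ->
6. crash(2):  <2:✗part t1 ->
7. recover(2):  <2:part t1 ->
8. propose(0,'w'):  <0:coor t2 ->
9. propose(0,'z'):  <0:coor t3 ->
10. deliver 0→1:  <1:part t2 ->
11. deliver 1→0:  nop
12. deliver 2→1:  nop
13. deliver 2→1:  nop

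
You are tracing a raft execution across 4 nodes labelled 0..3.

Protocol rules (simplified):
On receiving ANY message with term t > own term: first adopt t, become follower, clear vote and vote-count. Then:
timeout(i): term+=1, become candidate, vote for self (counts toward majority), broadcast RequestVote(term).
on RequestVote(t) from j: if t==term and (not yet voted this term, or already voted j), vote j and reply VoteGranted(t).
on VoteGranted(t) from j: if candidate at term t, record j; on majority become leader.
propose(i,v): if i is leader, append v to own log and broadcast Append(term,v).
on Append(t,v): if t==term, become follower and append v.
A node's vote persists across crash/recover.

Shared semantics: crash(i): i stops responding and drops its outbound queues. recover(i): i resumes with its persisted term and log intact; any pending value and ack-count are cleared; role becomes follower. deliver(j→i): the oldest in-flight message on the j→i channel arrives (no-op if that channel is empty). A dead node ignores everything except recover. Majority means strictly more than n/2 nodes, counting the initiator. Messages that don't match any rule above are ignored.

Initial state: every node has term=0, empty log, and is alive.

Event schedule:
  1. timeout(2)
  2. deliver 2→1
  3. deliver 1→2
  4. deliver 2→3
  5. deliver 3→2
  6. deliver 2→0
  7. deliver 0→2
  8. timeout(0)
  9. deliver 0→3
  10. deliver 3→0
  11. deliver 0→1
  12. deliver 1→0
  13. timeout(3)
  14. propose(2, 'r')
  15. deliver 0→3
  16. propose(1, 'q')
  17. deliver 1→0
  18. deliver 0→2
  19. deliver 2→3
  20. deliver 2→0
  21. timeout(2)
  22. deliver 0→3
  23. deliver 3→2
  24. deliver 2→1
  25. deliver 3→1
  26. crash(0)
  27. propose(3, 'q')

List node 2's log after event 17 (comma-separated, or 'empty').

1. timeout(2):  <2:cand t1 ->
2. deliver 2→1:  <1:foll t1 ->
3. deliver 1→2:  nop
4. deliver 2→3:  <3:foll t1 ->
5. deliver 3→2:  <2:lead t1 ->
6. deliver 2→0:  <0:foll t1 ->
7. deliver 0→2:  nop
8. timeout(0):  <0:cand t2 ->
9. deliver 0→3:  <3:foll t2 ->
10. deliver 3→0:  nop
11. deliver 0→1:  <1:foll t2 ->
12. deliver 1→0:  <0:lead t2 ->
13. timeout(3):  <3:cand t3 ->
14. propose(2,'r'):  <2:lead t1 r>
15. deliver 0→3:  nop
16. propose(1,'q'):  nop
17. deliver 1→0:  nop

r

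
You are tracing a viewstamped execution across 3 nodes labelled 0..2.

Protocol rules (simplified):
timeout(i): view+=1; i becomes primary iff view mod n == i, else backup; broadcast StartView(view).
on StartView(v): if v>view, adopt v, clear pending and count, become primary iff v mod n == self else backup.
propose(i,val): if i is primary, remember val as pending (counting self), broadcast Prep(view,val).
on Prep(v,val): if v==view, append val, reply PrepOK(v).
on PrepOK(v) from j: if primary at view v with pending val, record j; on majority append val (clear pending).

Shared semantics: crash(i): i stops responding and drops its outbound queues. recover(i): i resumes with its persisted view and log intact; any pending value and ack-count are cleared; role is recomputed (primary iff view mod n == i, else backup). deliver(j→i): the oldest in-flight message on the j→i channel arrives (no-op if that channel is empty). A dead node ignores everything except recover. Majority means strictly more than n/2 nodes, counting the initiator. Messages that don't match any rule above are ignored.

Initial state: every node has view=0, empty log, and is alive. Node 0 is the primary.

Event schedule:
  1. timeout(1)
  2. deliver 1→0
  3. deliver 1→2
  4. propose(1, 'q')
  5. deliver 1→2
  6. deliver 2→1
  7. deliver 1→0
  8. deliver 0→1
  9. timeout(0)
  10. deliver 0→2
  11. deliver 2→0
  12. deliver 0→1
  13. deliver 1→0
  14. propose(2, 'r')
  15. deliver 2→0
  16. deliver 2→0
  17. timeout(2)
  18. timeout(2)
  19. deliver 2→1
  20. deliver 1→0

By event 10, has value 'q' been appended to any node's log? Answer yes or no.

yes

e1 timeout(1): 1[prim,v=1,-]
e2 deliver 1→0: 0[back,v=1,-]
e3 deliver 1→2: 2[back,v=1,-]
e4 propose(1,'q'): ·
e5 deliver 1→2: 2[back,v=1,q]
e6 deliver 2→1: 1[prim,v=1,q]
e7 deliver 1→0: 0[back,v=1,q]
e8 deliver 0→1: ·
e9 timeout(0): 0[back,v=2,q]
e10 deliver 0→2: 2[prim,v=2,q]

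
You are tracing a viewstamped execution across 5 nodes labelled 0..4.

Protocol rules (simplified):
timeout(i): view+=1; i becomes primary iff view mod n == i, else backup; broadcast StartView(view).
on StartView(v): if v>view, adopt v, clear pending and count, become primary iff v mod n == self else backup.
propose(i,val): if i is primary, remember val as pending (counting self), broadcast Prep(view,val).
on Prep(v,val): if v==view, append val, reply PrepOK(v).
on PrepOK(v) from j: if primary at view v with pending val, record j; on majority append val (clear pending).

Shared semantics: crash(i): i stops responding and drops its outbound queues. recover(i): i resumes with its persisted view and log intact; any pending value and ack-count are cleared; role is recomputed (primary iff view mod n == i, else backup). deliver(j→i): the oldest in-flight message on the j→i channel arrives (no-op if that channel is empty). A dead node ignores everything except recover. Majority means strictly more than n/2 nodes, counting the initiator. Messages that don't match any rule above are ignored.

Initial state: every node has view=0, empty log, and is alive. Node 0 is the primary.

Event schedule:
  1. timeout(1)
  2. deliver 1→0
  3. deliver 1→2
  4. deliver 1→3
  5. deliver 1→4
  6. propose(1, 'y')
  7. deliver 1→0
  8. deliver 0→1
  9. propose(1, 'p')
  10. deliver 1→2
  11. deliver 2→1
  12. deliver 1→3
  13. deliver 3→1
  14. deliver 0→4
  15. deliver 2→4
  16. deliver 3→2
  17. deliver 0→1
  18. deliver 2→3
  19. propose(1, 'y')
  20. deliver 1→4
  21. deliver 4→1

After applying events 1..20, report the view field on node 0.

step 1 timeout(1): 1={prim,v=1,log=-}
step 2 deliver 1→0: 0={back,v=1,log=-}
step 3 deliver 1→2: 2={back,v=1,log=-}
step 4 deliver 1→3: 3={back,v=1,log=-}
step 5 deliver 1→4: 4={back,v=1,log=-}
step 6 propose(1,'y'): —
step 7 deliver 1→0: 0={back,v=1,log=y}
step 8 deliver 0→1: —
step 9 propose(1,'p'): —
step 10 deliver 1→2: 2={back,v=1,log=y}
step 11 deliver 2→1: —
step 12 deliver 1→3: 3={back,v=1,log=y}
step 13 deliver 3→1: 1={prim,v=1,log=p}
step 14 deliver 0→4: —
step 15 deliver 2→4: —
step 16 deliver 3→2: —
step 17 deliver 0→1: —
step 18 deliver 2→3: —
step 19 propose(1,'y'): —
step 20 deliver 1→4: 4={back,v=1,log=y}

1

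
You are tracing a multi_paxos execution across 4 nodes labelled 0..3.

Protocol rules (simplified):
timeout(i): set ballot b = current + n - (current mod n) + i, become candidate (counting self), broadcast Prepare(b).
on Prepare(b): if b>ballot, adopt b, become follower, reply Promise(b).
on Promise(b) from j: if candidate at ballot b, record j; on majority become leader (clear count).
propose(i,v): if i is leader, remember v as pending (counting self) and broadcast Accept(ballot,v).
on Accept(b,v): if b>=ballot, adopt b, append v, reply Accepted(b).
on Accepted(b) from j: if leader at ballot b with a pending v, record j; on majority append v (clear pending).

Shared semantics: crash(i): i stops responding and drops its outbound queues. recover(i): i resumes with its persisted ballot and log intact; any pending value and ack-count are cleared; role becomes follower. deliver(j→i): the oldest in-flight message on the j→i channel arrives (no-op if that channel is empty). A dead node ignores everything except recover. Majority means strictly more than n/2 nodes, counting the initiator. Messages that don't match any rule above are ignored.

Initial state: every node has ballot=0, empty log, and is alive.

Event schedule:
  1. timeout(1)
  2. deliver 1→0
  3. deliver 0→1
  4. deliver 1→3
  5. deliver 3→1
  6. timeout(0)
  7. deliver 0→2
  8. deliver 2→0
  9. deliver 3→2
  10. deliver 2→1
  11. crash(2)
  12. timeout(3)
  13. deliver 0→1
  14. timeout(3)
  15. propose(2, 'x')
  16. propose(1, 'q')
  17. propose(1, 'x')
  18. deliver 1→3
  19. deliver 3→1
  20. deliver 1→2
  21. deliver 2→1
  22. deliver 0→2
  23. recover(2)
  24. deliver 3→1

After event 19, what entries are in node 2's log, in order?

empty

[1] timeout(1) → N1(cand b5 [-])
[2] deliver 1→0 → N0(foll b5 [-])
[3] deliver 0→1 → ∅
[4] deliver 1→3 → N3(foll b5 [-])
[5] deliver 3→1 → N1(lead b5 [-])
[6] timeout(0) → N0(cand b8 [-])
[7] deliver 0→2 → N2(foll b8 [-])
[8] deliver 2→0 → ∅
[9] deliver 3→2 → ∅
[10] deliver 2→1 → ∅
[11] crash(2) → N2(✗foll b8 [-])
[12] timeout(3) → N3(cand b11 [-])
[13] deliver 0→1 → N1(foll b8 [-])
[14] timeout(3) → N3(cand b15 [-])
[15] propose(2,'x') → ∅
[16] propose(1,'q') → ∅
[17] propose(1,'x') → ∅
[18] deliver 1→3 → ∅
[19] deliver 3→1 → N1(foll b11 [-])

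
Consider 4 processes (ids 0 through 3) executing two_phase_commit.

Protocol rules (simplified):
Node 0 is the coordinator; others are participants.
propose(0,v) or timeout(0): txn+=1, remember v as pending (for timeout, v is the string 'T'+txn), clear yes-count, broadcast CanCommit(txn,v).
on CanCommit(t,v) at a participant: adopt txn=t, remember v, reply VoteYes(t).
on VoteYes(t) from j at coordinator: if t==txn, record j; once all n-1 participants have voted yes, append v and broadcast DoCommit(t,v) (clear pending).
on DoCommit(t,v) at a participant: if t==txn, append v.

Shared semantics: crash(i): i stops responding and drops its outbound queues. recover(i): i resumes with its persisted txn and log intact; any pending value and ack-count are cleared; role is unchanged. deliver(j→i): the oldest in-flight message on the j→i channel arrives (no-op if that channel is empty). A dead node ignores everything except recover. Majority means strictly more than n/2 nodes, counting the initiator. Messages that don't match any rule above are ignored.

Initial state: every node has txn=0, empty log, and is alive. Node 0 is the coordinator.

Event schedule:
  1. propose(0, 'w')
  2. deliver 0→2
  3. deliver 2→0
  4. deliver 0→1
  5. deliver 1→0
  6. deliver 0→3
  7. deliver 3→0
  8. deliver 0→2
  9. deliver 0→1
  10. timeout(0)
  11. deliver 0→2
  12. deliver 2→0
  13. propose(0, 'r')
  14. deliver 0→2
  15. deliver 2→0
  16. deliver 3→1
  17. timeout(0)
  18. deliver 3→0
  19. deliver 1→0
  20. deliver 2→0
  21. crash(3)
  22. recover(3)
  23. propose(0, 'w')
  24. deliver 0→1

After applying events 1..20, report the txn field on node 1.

e1 propose(0,'w'): 0[coor,t=1,-]
e2 deliver 0→2: 2[part,t=1,-]
e3 deliver 2→0: ·
e4 deliver 0→1: 1[part,t=1,-]
e5 deliver 1→0: ·
e6 deliver 0→3: 3[part,t=1,-]
e7 deliver 3→0: 0[coor,t=1,w]
e8 deliver 0→2: 2[part,t=1,w]
e9 deliver 0→1: 1[part,t=1,w]
e10 timeout(0): 0[coor,t=2,w]
e11 deliver 0→2: 2[part,t=2,w]
e12 deliver 2→0: ·
e13 propose(0,'r'): 0[coor,t=3,w]
e14 deliver 0→2: 2[part,t=3,w]
e15 deliver 2→0: ·
e16 deliver 3→1: ·
e17 timeout(0): 0[coor,t=4,w]
e18 deliver 3→0: ·
e19 deliver 1→0: ·
e20 deliver 2→0: ·

1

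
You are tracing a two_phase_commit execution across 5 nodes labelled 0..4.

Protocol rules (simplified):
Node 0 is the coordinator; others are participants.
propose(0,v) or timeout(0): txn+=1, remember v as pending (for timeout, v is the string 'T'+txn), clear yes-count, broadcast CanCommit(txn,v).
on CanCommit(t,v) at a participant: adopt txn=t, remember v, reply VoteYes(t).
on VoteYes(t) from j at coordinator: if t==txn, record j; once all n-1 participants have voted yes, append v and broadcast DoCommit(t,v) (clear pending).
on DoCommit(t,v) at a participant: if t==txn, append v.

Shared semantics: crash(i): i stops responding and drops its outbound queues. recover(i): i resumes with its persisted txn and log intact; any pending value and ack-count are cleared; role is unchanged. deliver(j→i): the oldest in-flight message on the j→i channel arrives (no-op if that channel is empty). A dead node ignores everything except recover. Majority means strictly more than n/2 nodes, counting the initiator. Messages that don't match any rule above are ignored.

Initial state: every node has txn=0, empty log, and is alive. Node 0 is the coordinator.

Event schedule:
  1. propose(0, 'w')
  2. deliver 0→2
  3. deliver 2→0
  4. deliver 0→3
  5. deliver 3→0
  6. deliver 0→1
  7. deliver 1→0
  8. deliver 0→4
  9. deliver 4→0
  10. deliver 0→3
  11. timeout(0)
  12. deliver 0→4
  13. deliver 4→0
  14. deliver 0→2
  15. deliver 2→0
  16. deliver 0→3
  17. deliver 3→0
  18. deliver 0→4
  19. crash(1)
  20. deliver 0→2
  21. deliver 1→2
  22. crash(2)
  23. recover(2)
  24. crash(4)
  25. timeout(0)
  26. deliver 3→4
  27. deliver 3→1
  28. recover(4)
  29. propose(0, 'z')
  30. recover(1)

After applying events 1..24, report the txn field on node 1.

1

[1] propose(0,'w') → N0(coor t1 [-])
[2] deliver 0→2 → N2(part t1 [-])
[3] deliver 2→0 → ∅
[4] deliver 0→3 → N3(part t1 [-])
[5] deliver 3→0 → ∅
[6] deliver 0→1 → N1(part t1 [-])
[7] deliver 1→0 → ∅
[8] deliver 0→4 → N4(part t1 [-])
[9] deliver 4→0 → N0(coor t1 [w])
[10] deliver 0→3 → N3(part t1 [w])
[11] timeout(0) → N0(coor t2 [w])
[12] deliver 0→4 → N4(part t1 [w])
[13] deliver 4→0 → ∅
[14] deliver 0→2 → N2(part t1 [w])
[15] deliver 2→0 → ∅
[16] deliver 0→3 → N3(part t2 [w])
[17] deliver 3→0 → ∅
[18] deliver 0→4 → N4(part t2 [w])
[19] crash(1) → N1(✗part t1 [-])
[20] deliver 0→2 → N2(part t2 [w])
[21] deliver 1→2 → ∅
[22] crash(2) → N2(✗part t2 [w])
[23] recover(2) → N2(part t2 [w])
[24] crash(4) → N4(✗part t2 [w])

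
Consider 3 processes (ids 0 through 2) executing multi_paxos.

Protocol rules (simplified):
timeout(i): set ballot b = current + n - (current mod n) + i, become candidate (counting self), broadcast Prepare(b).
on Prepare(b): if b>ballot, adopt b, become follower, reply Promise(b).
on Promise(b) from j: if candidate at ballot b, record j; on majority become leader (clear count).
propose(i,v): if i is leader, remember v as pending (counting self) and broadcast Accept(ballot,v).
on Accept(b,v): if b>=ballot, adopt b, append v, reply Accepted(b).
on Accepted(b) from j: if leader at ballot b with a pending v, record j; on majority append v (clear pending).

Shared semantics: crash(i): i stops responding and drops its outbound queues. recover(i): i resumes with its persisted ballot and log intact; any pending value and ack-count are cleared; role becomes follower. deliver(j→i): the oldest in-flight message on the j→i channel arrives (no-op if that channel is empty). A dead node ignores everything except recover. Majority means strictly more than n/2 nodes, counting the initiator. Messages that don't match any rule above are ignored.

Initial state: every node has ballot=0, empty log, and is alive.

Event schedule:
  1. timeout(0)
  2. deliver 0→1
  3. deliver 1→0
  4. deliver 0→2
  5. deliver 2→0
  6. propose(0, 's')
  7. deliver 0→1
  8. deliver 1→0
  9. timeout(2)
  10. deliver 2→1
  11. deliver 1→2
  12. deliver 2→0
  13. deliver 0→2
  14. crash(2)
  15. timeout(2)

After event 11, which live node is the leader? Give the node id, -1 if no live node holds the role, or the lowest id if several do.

[1] timeout(0) → N0(cand b3 [-])
[2] deliver 0→1 → N1(foll b3 [-])
[3] deliver 1→0 → N0(lead b3 [-])
[4] deliver 0→2 → N2(foll b3 [-])
[5] deliver 2→0 → ∅
[6] propose(0,'s') → ∅
[7] deliver 0→1 → N1(foll b3 [s])
[8] deliver 1→0 → N0(lead b3 [s])
[9] timeout(2) → N2(cand b8 [-])
[10] deliver 2→1 → N1(foll b8 [s])
[11] deliver 1→2 → N2(lead b8 [-])

0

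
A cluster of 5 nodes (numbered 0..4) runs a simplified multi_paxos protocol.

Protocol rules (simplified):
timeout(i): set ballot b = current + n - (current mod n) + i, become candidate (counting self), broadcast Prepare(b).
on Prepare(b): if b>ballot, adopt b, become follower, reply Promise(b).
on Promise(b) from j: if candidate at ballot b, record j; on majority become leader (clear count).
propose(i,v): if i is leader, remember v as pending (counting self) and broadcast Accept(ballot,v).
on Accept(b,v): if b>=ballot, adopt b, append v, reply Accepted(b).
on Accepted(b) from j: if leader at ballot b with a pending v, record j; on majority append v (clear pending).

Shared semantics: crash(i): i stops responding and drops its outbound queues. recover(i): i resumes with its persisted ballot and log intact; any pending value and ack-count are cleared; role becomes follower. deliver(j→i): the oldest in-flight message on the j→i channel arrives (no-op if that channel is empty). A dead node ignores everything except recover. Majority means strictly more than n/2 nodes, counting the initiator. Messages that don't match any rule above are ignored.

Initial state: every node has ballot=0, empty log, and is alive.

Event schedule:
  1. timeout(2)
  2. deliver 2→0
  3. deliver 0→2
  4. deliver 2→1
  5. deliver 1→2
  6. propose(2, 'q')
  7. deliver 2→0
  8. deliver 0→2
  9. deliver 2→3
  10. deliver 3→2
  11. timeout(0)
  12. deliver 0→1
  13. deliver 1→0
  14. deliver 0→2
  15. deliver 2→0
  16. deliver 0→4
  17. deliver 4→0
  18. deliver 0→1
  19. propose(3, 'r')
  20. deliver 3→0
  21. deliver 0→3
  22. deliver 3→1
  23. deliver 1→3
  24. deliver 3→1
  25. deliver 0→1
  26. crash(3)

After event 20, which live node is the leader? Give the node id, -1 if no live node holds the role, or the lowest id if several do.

1. timeout(2):  <2:cand b7 ->
2. deliver 2→0:  <0:foll b7 ->
3. deliver 0→2:  nop
4. deliver 2→1:  <1:foll b7 ->
5. deliver 1→2:  <2:lead b7 ->
6. propose(2,'q'):  nop
7. deliver 2→0:  <0:foll b7 q>
8. deliver 0→2:  nop
9. deliver 2→3:  <3:foll b7 ->
10. deliver 3→2:  nop
11. timeout(0):  <0:cand b10 q>
12. deliver 0→1:  <1:foll b10 ->
13. deliver 1→0:  nop
14. deliver 0→2:  <2:foll b10 ->
15. deliver 2→0:  <0:lead b10 q>
16. deliver 0→4:  <4:foll b10 ->
17. deliver 4→0:  nop
18. deliver 0→1:  nop
19. propose(3,'r'):  nop
20. deliver 3→0:  nop

0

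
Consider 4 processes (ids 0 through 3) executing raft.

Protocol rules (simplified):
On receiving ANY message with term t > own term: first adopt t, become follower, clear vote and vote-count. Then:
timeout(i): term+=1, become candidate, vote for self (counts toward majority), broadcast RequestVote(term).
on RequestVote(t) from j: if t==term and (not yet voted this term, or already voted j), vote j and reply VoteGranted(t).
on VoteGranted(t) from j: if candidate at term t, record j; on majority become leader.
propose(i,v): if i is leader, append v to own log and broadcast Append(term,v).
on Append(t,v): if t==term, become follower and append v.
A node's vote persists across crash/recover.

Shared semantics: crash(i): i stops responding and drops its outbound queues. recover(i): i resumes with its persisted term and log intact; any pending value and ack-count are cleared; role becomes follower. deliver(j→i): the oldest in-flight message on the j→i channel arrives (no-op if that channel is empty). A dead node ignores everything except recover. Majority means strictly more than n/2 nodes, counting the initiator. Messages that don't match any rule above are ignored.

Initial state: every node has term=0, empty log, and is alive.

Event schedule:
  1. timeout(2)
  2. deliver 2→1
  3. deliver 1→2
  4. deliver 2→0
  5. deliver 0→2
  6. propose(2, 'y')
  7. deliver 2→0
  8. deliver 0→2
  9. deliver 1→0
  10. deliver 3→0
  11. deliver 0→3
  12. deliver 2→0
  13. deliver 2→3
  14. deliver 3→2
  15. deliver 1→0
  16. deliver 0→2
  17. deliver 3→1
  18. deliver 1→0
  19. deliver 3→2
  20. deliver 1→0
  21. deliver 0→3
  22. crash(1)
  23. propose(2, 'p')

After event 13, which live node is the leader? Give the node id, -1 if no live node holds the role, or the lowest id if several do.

after 1 — timeout(2): n2:cand/t1/[-]
after 2 — deliver 2→1: n1:foll/t1/[-]
after 3 — deliver 1→2: ·
after 4 — deliver 2→0: n0:foll/t1/[-]
after 5 — deliver 0→2: n2:lead/t1/[-]
after 6 — propose(2,'y'): n2:lead/t1/[y]
after 7 — deliver 2→0: n0:foll/t1/[y]
after 8 — deliver 0→2: ·
after 9 — deliver 1→0: ·
after 10 — deliver 3→0: ·
after 11 — deliver 0→3: ·
after 12 — deliver 2→0: ·
after 13 — deliver 2→3: n3:foll/t1/[-]

2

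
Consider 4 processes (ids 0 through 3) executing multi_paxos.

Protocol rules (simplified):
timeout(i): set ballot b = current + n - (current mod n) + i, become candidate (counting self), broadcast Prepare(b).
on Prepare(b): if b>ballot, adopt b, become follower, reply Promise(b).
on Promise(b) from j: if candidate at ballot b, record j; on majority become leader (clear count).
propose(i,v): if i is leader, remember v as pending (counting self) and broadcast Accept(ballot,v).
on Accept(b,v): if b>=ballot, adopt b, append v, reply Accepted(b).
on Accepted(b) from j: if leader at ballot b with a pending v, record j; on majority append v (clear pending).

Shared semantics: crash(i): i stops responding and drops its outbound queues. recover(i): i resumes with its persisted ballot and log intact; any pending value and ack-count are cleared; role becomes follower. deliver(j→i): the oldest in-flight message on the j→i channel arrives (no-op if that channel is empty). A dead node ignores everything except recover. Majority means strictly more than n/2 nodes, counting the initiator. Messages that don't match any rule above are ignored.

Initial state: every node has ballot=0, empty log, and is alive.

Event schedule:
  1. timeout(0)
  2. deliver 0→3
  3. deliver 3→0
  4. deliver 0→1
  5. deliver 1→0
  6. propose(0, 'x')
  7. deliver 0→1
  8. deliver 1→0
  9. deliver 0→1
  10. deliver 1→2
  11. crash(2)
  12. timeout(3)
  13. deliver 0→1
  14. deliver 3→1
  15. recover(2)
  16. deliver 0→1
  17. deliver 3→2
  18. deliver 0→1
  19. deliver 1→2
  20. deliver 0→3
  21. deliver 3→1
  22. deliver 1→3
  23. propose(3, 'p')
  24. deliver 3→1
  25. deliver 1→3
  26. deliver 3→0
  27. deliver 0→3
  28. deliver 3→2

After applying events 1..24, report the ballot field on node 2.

11

[1] timeout(0) → N0(cand b4 [-])
[2] deliver 0→3 → N3(foll b4 [-])
[3] deliver 3→0 → ∅
[4] deliver 0→1 → N1(foll b4 [-])
[5] deliver 1→0 → N0(lead b4 [-])
[6] propose(0,'x') → ∅
[7] deliver 0→1 → N1(foll b4 [x])
[8] deliver 1→0 → ∅
[9] deliver 0→1 → ∅
[10] deliver 1→2 → ∅
[11] crash(2) → N2(✗foll b0 [-])
[12] timeout(3) → N3(cand b11 [-])
[13] deliver 0→1 → ∅
[14] deliver 3→1 → N1(foll b11 [x])
[15] recover(2) → N2(foll b0 [-])
[16] deliver 0→1 → ∅
[17] deliver 3→2 → N2(foll b11 [-])
[18] deliver 0→1 → ∅
[19] deliver 1→2 → ∅
[20] deliver 0→3 → ∅
[21] deliver 3→1 → ∅
[22] deliver 1→3 → ∅
[23] propose(3,'p') → ∅
[24] deliver 3→1 → ∅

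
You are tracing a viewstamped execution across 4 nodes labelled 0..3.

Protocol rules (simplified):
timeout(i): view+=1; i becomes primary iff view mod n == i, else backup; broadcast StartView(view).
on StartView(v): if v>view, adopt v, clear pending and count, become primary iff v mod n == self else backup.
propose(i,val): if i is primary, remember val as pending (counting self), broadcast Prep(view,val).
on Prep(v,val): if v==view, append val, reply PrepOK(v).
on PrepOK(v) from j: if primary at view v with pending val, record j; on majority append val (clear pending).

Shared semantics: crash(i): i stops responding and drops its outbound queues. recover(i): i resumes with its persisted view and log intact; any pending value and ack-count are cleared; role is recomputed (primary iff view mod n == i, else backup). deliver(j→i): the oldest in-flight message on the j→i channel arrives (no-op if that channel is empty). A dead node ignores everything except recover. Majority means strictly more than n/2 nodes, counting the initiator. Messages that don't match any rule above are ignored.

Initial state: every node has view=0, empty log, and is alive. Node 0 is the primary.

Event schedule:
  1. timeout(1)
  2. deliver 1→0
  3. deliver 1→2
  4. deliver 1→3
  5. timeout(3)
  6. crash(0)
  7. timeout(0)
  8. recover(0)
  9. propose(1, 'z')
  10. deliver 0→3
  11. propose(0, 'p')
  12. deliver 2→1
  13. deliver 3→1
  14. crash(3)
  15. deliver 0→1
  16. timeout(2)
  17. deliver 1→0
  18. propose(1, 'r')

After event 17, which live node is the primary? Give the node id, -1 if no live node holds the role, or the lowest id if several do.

after 1 — timeout(1): n1:prim/v1/[-]
after 2 — deliver 1→0: n0:back/v1/[-]
after 3 — deliver 1→2: n2:back/v1/[-]
after 4 — deliver 1→3: n3:back/v1/[-]
after 5 — timeout(3): n3:back/v2/[-]
after 6 — crash(0): n0:✗back/v1/[-]
after 7 — timeout(0): ·
after 8 — recover(0): n0:back/v1/[-]
after 9 — propose(1,'z'): ·
after 10 — deliver 0→3: ·
after 11 — propose(0,'p'): ·
after 12 — deliver 2→1: ·
after 13 — deliver 3→1: n1:back/v2/[-]
after 14 — crash(3): n3:✗back/v2/[-]
after 15 — deliver 0→1: ·
after 16 — timeout(2): n2:prim/v2/[-]
after 17 — deliver 1→0: n0:back/v1/[z]

2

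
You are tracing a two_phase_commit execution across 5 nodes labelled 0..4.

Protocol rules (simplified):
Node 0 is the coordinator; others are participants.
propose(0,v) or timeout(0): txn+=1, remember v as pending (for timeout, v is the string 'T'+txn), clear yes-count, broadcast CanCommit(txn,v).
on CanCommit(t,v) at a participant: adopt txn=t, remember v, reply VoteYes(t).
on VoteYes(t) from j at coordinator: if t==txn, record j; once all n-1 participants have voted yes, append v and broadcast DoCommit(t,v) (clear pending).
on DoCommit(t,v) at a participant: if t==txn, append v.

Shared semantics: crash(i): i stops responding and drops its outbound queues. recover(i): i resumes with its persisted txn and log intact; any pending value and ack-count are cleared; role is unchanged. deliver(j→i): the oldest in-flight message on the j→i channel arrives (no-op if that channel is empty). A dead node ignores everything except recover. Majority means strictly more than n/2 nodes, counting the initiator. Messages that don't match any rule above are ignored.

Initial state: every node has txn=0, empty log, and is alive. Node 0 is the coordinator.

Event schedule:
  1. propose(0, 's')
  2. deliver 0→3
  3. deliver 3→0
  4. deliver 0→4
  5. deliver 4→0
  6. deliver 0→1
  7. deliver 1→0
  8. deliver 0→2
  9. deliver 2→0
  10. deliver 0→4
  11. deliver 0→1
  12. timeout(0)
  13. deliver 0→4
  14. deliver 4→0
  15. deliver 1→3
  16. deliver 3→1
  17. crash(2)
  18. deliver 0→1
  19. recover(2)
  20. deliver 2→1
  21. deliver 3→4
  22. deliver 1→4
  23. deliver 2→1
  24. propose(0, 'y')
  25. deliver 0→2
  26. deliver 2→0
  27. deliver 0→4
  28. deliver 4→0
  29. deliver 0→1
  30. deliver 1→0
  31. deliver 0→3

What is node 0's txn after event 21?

2

after 1 — propose(0,'s'): n0:coor/t1/[-]
after 2 — deliver 0→3: n3:part/t1/[-]
after 3 — deliver 3→0: ·
after 4 — deliver 0→4: n4:part/t1/[-]
after 5 — deliver 4→0: ·
after 6 — deliver 0→1: n1:part/t1/[-]
after 7 — deliver 1→0: ·
after 8 — deliver 0→2: n2:part/t1/[-]
after 9 — deliver 2→0: n0:coor/t1/[s]
after 10 — deliver 0→4: n4:part/t1/[s]
after 11 — deliver 0→1: n1:part/t1/[s]
after 12 — timeout(0): n0:coor/t2/[s]
after 13 — deliver 0→4: n4:part/t2/[s]
after 14 — deliver 4→0: ·
after 15 — deliver 1→3: ·
after 16 — deliver 3→1: ·
after 17 — crash(2): n2:✗part/t1/[-]
after 18 — deliver 0→1: n1:part/t2/[s]
after 19 — recover(2): n2:part/t1/[-]
after 20 — deliver 2→1: ·
after 21 — deliver 3→4: ·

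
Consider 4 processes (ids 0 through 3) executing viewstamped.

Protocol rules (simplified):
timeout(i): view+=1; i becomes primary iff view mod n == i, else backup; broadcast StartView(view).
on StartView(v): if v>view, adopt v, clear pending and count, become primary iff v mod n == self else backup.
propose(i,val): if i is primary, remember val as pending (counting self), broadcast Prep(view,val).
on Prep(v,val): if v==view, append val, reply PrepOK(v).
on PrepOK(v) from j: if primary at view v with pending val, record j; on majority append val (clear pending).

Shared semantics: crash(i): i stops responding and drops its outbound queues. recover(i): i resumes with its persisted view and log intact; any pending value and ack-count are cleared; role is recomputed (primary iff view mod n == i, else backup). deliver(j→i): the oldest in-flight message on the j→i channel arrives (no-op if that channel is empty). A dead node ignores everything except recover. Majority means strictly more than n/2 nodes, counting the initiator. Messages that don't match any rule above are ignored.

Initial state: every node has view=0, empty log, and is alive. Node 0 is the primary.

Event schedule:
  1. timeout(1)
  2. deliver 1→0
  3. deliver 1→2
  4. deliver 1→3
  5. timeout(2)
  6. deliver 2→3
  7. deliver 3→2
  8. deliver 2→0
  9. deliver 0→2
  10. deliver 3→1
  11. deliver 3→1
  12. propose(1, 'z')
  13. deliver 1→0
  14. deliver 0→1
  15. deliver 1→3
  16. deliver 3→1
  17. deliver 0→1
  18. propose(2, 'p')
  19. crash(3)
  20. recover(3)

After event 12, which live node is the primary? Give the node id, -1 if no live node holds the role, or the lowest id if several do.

1

step 1 timeout(1): 1={prim,v=1,log=-}
step 2 deliver 1→0: 0={back,v=1,log=-}
step 3 deliver 1→2: 2={back,v=1,log=-}
step 4 deliver 1→3: 3={back,v=1,log=-}
step 5 timeout(2): 2={prim,v=2,log=-}
step 6 deliver 2→3: 3={back,v=2,log=-}
step 7 deliver 3→2: —
step 8 deliver 2→0: 0={back,v=2,log=-}
step 9 deliver 0→2: —
step 10 deliver 3→1: —
step 11 deliver 3→1: —
step 12 propose(1,'z'): —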